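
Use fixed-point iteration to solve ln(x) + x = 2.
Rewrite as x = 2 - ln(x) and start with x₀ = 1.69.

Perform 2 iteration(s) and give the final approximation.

Equation: ln(x) + x = 2
Fixed-point form: x = 2 - ln(x)
x₀ = 1.69

x_1 = g(1.690000) = 1.475271
x_2 = g(1.475271) = 1.611158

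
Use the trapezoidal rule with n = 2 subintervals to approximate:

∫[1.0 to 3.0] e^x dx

f(x) = e^x
a = 1.0, b = 3.0, n = 2
h = (b - a)/n = 1.000000

Trapezoidal rule: (h/2)[f(x₀) + 2f(x₁) + 2f(x₂) + ... + f(xₙ)]

x_0 = 1.0000, f(x_0) = 2.718282, coefficient = 1
x_1 = 2.0000, f(x_1) = 7.389056, coefficient = 2
x_2 = 3.0000, f(x_2) = 20.085537, coefficient = 1

I ≈ (1.000000/2) × 37.581931 = 18.790965
Exact value: 17.367255
Error: 1.423710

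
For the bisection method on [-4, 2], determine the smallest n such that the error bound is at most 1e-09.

We need (b-a)/2^n ≤ 1e-09
(2 - (-4))/2^n ≤ 1e-09
6/2^n ≤ 1e-09
2^n ≥ 6000000000
n ≥ log₂(6000000000) = 32.48
n ≥ 33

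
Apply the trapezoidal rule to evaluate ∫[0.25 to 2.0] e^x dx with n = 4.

f(x) = e^x
a = 0.25, b = 2.0, n = 4
h = (b - a)/n = 0.437500

Trapezoidal rule: (h/2)[f(x₀) + 2f(x₁) + 2f(x₂) + ... + f(xₙ)]

x_0 = 0.2500, f(x_0) = 1.284025, coefficient = 1
x_1 = 0.6875, f(x_1) = 1.988737, coefficient = 2
x_2 = 1.1250, f(x_2) = 3.080217, coefficient = 2
x_3 = 1.5625, f(x_3) = 4.770733, coefficient = 2
x_4 = 2.0000, f(x_4) = 7.389056, coefficient = 1

I ≈ (0.437500/2) × 28.352457 = 6.202100
Exact value: 6.105031
Error: 0.097069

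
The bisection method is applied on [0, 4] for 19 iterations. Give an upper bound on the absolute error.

Bisection error bound: |error| ≤ (b-a)/2^n
|error| ≤ (4 - 0)/2^19 = 4/2^19
|error| ≤ 0.0000076294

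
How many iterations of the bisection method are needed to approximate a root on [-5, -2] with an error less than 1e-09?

We need (b-a)/2^n ≤ 1e-09
(-2 - (-5))/2^n ≤ 1e-09
3/2^n ≤ 1e-09
2^n ≥ 3000000000
n ≥ log₂(3000000000) = 31.48
n ≥ 32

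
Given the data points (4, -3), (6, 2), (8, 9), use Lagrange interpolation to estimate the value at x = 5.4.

Lagrange interpolation formula:
P(x) = Σ yᵢ × Lᵢ(x)
where Lᵢ(x) = Π_{j≠i} (x - xⱼ)/(xᵢ - xⱼ)

L_0(5.4) = (5.4 - 6)/(4 - 6) × (5.4 - 8)/(4 - 8) = 0.195000
L_1(5.4) = (5.4 - 4)/(6 - 4) × (5.4 - 8)/(6 - 8) = 0.910000
L_2(5.4) = (5.4 - 4)/(8 - 4) × (5.4 - 6)/(8 - 6) = -0.105000

P(5.4) = (-3)×L_0(5.4) + 2×L_1(5.4) + 9×L_2(5.4)
P(5.4) = 0.290000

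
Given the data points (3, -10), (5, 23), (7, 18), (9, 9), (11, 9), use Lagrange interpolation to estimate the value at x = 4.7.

Lagrange interpolation formula:
P(x) = Σ yᵢ × Lᵢ(x)
where Lᵢ(x) = Π_{j≠i} (x - xⱼ)/(xᵢ - xⱼ)

L_0(4.7) = (4.7 - 5)/(3 - 5) × (4.7 - 7)/(3 - 7) × (4.7 - 9)/(3 - 9) × (4.7 - 11)/(3 - 11) = 0.048677
L_1(4.7) = (4.7 - 3)/(5 - 3) × (4.7 - 7)/(5 - 7) × (4.7 - 9)/(5 - 9) × (4.7 - 11)/(5 - 11) = 1.103353
L_2(4.7) = (4.7 - 3)/(7 - 3) × (4.7 - 5)/(7 - 5) × (4.7 - 9)/(7 - 9) × (4.7 - 11)/(7 - 11) = -0.215873
L_3(4.7) = (4.7 - 3)/(9 - 3) × (4.7 - 5)/(9 - 5) × (4.7 - 7)/(9 - 7) × (4.7 - 11)/(9 - 11) = 0.076978
L_4(4.7) = (4.7 - 3)/(11 - 3) × (4.7 - 5)/(11 - 5) × (4.7 - 7)/(11 - 7) × (4.7 - 9)/(11 - 9) = -0.013135

P(4.7) = (-10)×L_0(4.7) + 23×L_1(4.7) + 18×L_2(4.7) + 9×L_3(4.7) + 9×L_4(4.7)
P(4.7) = 21.579213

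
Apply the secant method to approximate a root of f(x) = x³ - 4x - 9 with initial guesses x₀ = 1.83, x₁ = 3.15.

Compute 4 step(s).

f(x) = x³ - 4x - 9
x₀ = 1.83, x₁ = 3.15

Secant formula: x_{n+1} = x_n - f(x_n)(x_n - x_{n-1})/(f(x_n) - f(x_{n-1}))

Iteration 1:
  f(1.830000) = -10.191513
  f(3.150000) = 9.655875
  x_2 = 3.150000 - 9.655875×(3.150000 - 1.830000)/(9.655875 - (-10.191513))
       = 2.507812
Iteration 2:
  f(3.150000) = 9.655875
  f(2.507812) = -3.259315
  x_3 = 2.507812 - (-3.259315)×(2.507812 - 3.150000)/(-3.259315 - 9.655875)
       = 2.669876
Iteration 3:
  f(2.507812) = -3.259315
  f(2.669876) = -0.647985
  x_4 = 2.669876 - (-0.647985)×(2.669876 - 2.507812)/(-0.647985 - (-3.259315))
       = 2.710092
Iteration 4:
  f(2.669876) = -0.647985
  f(2.710092) = 0.064165
  x_5 = 2.710092 - 0.064165×(2.710092 - 2.669876)/(0.064165 - (-0.647985))
       = 2.706468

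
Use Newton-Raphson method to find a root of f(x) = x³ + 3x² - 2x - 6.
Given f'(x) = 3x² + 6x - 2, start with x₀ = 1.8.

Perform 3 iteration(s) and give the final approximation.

f(x) = x³ + 3x² - 2x - 6
f'(x) = 3x² + 6x - 2
x₀ = 1.8

Newton-Raphson formula: x_{n+1} = x_n - f(x_n)/f'(x_n)

Iteration 1:
  f(1.800000) = 5.952000
  f'(1.800000) = 18.520000
  x_1 = 1.800000 - 5.952000/18.520000 = 1.478618
Iteration 2:
  f(1.478618) = 0.834413
  f'(1.478618) = 13.430637
  x_2 = 1.478618 - 0.834413/13.430637 = 1.416490
Iteration 3:
  f(1.416490) = 0.028461
  f'(1.416490) = 12.518274
  x_3 = 1.416490 - 0.028461/12.518274 = 1.414217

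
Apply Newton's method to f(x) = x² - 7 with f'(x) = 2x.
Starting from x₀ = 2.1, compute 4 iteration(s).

f(x) = x² - 7
f'(x) = 2x
x₀ = 2.1

Newton-Raphson formula: x_{n+1} = x_n - f(x_n)/f'(x_n)

Iteration 1:
  f(2.100000) = -2.590000
  f'(2.100000) = 4.200000
  x_1 = 2.100000 - (-2.590000)/4.200000 = 2.716667
Iteration 2:
  f(2.716667) = 0.380278
  f'(2.716667) = 5.433333
  x_2 = 2.716667 - 0.380278/5.433333 = 2.646677
Iteration 3:
  f(2.646677) = 0.004899
  f'(2.646677) = 5.293354
  x_3 = 2.646677 - 0.004899/5.293354 = 2.645751
Iteration 4:
  f(2.645751) = 0.000001
  f'(2.645751) = 5.291503
  x_4 = 2.645751 - 0.000001/5.291503 = 2.645751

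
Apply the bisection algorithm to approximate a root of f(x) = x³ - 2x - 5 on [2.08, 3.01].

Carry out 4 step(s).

f(x) = x³ - 2x - 5
Initial interval: [2.08, 3.01]

Iteration 1:
  c_1 = (2.080000 + 3.010000)/2 = 2.545000
  f(c_1) = f(2.545000) = 6.394029
  f(a) × f(c) < 0, new interval: [2.080000, 2.545000]
Iteration 2:
  c_2 = (2.080000 + 2.545000)/2 = 2.312500
  f(c_2) = f(2.312500) = 2.741455
  f(a) × f(c) < 0, new interval: [2.080000, 2.312500]
Iteration 3:
  c_3 = (2.080000 + 2.312500)/2 = 2.196250
  f(c_3) = f(2.196250) = 1.201143
  f(a) × f(c) < 0, new interval: [2.080000, 2.196250]
Iteration 4:
  c_4 = (2.080000 + 2.196250)/2 = 2.138125
  f(c_4) = f(2.138125) = 0.498356
  f(a) × f(c) < 0, new interval: [2.080000, 2.138125]

After 4 iteration(s), the approximation is c_4 = 2.138125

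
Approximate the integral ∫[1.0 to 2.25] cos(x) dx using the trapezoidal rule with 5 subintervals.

f(x) = cos(x)
a = 1.0, b = 2.25, n = 5
h = (b - a)/n = 0.250000

Trapezoidal rule: (h/2)[f(x₀) + 2f(x₁) + 2f(x₂) + ... + f(xₙ)]

x_0 = 1.0000, f(x_0) = 0.540302, coefficient = 1
x_1 = 1.2500, f(x_1) = 0.315322, coefficient = 2
x_2 = 1.5000, f(x_2) = 0.070737, coefficient = 2
x_3 = 1.7500, f(x_3) = -0.178246, coefficient = 2
x_4 = 2.0000, f(x_4) = -0.416147, coefficient = 2
x_5 = 2.2500, f(x_5) = -0.628174, coefficient = 1

I ≈ (0.250000/2) × -0.504538 = -0.063067
Exact value: -0.063398
Error: 0.000331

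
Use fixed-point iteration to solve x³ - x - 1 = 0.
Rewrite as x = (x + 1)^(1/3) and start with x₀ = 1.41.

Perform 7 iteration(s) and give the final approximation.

Equation: x³ - x - 1 = 0
Fixed-point form: x = (x + 1)^(1/3)
x₀ = 1.41

x_1 = g(1.410000) = 1.340723
x_2 = g(1.340723) = 1.327751
x_3 = g(1.327751) = 1.325294
x_4 = g(1.325294) = 1.324827
x_5 = g(1.324827) = 1.324739
x_6 = g(1.324739) = 1.324722
x_7 = g(1.324722) = 1.324719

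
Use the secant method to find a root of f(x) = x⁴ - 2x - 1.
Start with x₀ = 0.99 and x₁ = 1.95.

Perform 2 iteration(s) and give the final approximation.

f(x) = x⁴ - 2x - 1
x₀ = 0.99, x₁ = 1.95

Secant formula: x_{n+1} = x_n - f(x_n)(x_n - x_{n-1})/(f(x_n) - f(x_{n-1}))

Iteration 1:
  f(0.990000) = -2.019404
  f(1.950000) = 9.559006
  x_2 = 1.950000 - 9.559006×(1.950000 - 0.990000)/(9.559006 - (-2.019404))
       = 1.157435
Iteration 2:
  f(1.950000) = 9.559006
  f(1.157435) = -1.520194
  x_3 = 1.157435 - (-1.520194)×(1.157435 - 1.950000)/(-1.520194 - 9.559006)
       = 1.266184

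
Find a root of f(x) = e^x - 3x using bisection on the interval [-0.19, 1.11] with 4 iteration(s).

f(x) = e^x - 3x
Initial interval: [-0.19, 1.11]

Iteration 1:
  c_1 = (-0.190000 + 1.110000)/2 = 0.460000
  f(c_1) = f(0.460000) = 0.204074
  f(a) × f(c) ≥ 0, new interval: [0.460000, 1.110000]
Iteration 2:
  c_2 = (0.460000 + 1.110000)/2 = 0.785000
  f(c_2) = f(0.785000) = -0.162593
  f(a) × f(c) < 0, new interval: [0.460000, 0.785000]
Iteration 3:
  c_3 = (0.460000 + 0.785000)/2 = 0.622500
  f(c_3) = f(0.622500) = -0.003919
  f(a) × f(c) < 0, new interval: [0.460000, 0.622500]
Iteration 4:
  c_4 = (0.460000 + 0.622500)/2 = 0.541250
  f(c_4) = f(0.541250) = 0.094403
  f(a) × f(c) ≥ 0, new interval: [0.541250, 0.622500]

After 4 iteration(s), the approximation is c_4 = 0.541250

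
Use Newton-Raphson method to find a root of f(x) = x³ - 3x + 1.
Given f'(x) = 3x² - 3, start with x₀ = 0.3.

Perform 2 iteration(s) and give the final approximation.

f(x) = x³ - 3x + 1
f'(x) = 3x² - 3
x₀ = 0.3

Newton-Raphson formula: x_{n+1} = x_n - f(x_n)/f'(x_n)

Iteration 1:
  f(0.300000) = 0.127000
  f'(0.300000) = -2.730000
  x_1 = 0.300000 - 0.127000/(-2.730000) = 0.346520
Iteration 2:
  f(0.346520) = 0.002048
  f'(0.346520) = -2.639771
  x_2 = 0.346520 - 0.002048/(-2.639771) = 0.347296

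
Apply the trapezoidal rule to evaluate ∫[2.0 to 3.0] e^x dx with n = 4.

f(x) = e^x
a = 2.0, b = 3.0, n = 4
h = (b - a)/n = 0.250000

Trapezoidal rule: (h/2)[f(x₀) + 2f(x₁) + 2f(x₂) + ... + f(xₙ)]

x_0 = 2.0000, f(x_0) = 7.389056, coefficient = 1
x_1 = 2.2500, f(x_1) = 9.487736, coefficient = 2
x_2 = 2.5000, f(x_2) = 12.182494, coefficient = 2
x_3 = 2.7500, f(x_3) = 15.642632, coefficient = 2
x_4 = 3.0000, f(x_4) = 20.085537, coefficient = 1

I ≈ (0.250000/2) × 102.100316 = 12.762540
Exact value: 12.696481
Error: 0.066059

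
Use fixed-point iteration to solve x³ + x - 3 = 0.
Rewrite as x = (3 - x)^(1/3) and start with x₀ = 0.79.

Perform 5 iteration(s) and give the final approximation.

Equation: x³ + x - 3 = 0
Fixed-point form: x = (3 - x)^(1/3)
x₀ = 0.79

x_1 = g(0.790000) = 1.302559
x_2 = g(1.302559) = 1.192884
x_3 = g(1.192884) = 1.218041
x_4 = g(1.218041) = 1.212363
x_5 = g(1.212363) = 1.213649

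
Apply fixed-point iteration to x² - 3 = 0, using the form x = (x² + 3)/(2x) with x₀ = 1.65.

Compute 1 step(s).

Equation: x² - 3 = 0
Fixed-point form: x = (x² + 3)/(2x)
x₀ = 1.65

x_1 = g(1.650000) = 1.734091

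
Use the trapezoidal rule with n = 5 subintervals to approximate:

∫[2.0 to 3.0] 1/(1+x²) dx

f(x) = 1/(1+x²)
a = 2.0, b = 3.0, n = 5
h = (b - a)/n = 0.200000

Trapezoidal rule: (h/2)[f(x₀) + 2f(x₁) + 2f(x₂) + ... + f(xₙ)]

x_0 = 2.0000, f(x_0) = 0.200000, coefficient = 1
x_1 = 2.2000, f(x_1) = 0.171233, coefficient = 2
x_2 = 2.4000, f(x_2) = 0.147929, coefficient = 2
x_3 = 2.6000, f(x_3) = 0.128866, coefficient = 2
x_4 = 2.8000, f(x_4) = 0.113122, coefficient = 2
x_5 = 3.0000, f(x_5) = 0.100000, coefficient = 1

I ≈ (0.200000/2) × 1.422300 = 0.142230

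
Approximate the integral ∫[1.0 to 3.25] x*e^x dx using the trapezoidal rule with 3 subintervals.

f(x) = x*e^x
a = 1.0, b = 3.25, n = 3
h = (b - a)/n = 0.750000

Trapezoidal rule: (h/2)[f(x₀) + 2f(x₁) + 2f(x₂) + ... + f(xₙ)]

x_0 = 1.0000, f(x_0) = 2.718282, coefficient = 1
x_1 = 1.7500, f(x_1) = 10.070555, coefficient = 2
x_2 = 2.5000, f(x_2) = 30.456235, coefficient = 2
x_3 = 3.2500, f(x_3) = 83.818605, coefficient = 1

I ≈ (0.750000/2) × 167.590466 = 62.846425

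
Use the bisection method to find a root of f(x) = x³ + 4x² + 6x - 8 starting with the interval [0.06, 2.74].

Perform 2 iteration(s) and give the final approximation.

f(x) = x³ + 4x² + 6x - 8
Initial interval: [0.06, 2.74]

Iteration 1:
  c_1 = (0.060000 + 2.740000)/2 = 1.400000
  f(c_1) = f(1.400000) = 10.984000
  f(a) × f(c) < 0, new interval: [0.060000, 1.400000]
Iteration 2:
  c_2 = (0.060000 + 1.400000)/2 = 0.730000
  f(c_2) = f(0.730000) = -1.099383
  f(a) × f(c) ≥ 0, new interval: [0.730000, 1.400000]

After 2 iteration(s), the approximation is c_2 = 0.730000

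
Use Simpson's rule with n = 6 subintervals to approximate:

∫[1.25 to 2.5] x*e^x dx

f(x) = x*e^x
a = 1.25, b = 2.5, n = 6
h = (b - a)/n = 0.208333

Simpson's rule: (h/3)[f(x₀) + 4f(x₁) + 2f(x₂) + ... + f(xₙ)]

x_0 = 1.2500, f(x_0) = 4.362929, coefficient = 1
x_1 = 1.4583, f(x_1) = 6.269067, coefficient = 4
x_2 = 1.6667, f(x_2) = 8.824150, coefficient = 2
x_3 = 1.8750, f(x_3) = 12.226536, coefficient = 4
x_4 = 2.0833, f(x_4) = 16.731656, coefficient = 2
x_5 = 2.2917, f(x_5) = 22.667814, coefficient = 4
x_6 = 2.5000, f(x_6) = 30.456235, coefficient = 1

I ≈ (0.208333/3) × 250.584443 = 17.401697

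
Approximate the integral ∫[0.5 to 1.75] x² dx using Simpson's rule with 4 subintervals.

f(x) = x²
a = 0.5, b = 1.75, n = 4
h = (b - a)/n = 0.312500

Simpson's rule: (h/3)[f(x₀) + 4f(x₁) + 2f(x₂) + ... + f(xₙ)]

x_0 = 0.5000, f(x_0) = 0.250000, coefficient = 1
x_1 = 0.8125, f(x_1) = 0.660156, coefficient = 4
x_2 = 1.1250, f(x_2) = 1.265625, coefficient = 2
x_3 = 1.4375, f(x_3) = 2.066406, coefficient = 4
x_4 = 1.7500, f(x_4) = 3.062500, coefficient = 1

I ≈ (0.312500/3) × 16.750000 = 1.744792
Exact value: 1.744792
Error: 0.000000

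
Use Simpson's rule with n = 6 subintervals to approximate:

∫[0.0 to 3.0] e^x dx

f(x) = e^x
a = 0.0, b = 3.0, n = 6
h = (b - a)/n = 0.500000

Simpson's rule: (h/3)[f(x₀) + 4f(x₁) + 2f(x₂) + ... + f(xₙ)]

x_0 = 0.0000, f(x_0) = 1.000000, coefficient = 1
x_1 = 0.5000, f(x_1) = 1.648721, coefficient = 4
x_2 = 1.0000, f(x_2) = 2.718282, coefficient = 2
x_3 = 1.5000, f(x_3) = 4.481689, coefficient = 4
x_4 = 2.0000, f(x_4) = 7.389056, coefficient = 2
x_5 = 2.5000, f(x_5) = 12.182494, coefficient = 4
x_6 = 3.0000, f(x_6) = 20.085537, coefficient = 1

I ≈ (0.500000/3) × 114.551830 = 19.091972
Exact value: 19.085537
Error: 0.006435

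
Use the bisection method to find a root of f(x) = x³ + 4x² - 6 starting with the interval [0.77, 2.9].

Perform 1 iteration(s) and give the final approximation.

f(x) = x³ + 4x² - 6
Initial interval: [0.77, 2.9]

Iteration 1:
  c_1 = (0.770000 + 2.900000)/2 = 1.835000
  f(c_1) = f(1.835000) = 13.647758
  f(a) × f(c) < 0, new interval: [0.770000, 1.835000]

After 1 iteration(s), the approximation is c_1 = 1.835000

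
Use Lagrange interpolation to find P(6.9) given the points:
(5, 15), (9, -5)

Lagrange interpolation formula:
P(x) = Σ yᵢ × Lᵢ(x)
where Lᵢ(x) = Π_{j≠i} (x - xⱼ)/(xᵢ - xⱼ)

L_0(6.9) = (6.9 - 9)/(5 - 9) = 0.525000
L_1(6.9) = (6.9 - 5)/(9 - 5) = 0.475000

P(6.9) = 15×L_0(6.9) + (-5)×L_1(6.9)
P(6.9) = 5.500000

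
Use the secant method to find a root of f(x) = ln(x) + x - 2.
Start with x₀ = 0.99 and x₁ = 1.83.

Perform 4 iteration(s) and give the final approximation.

f(x) = ln(x) + x - 2
x₀ = 0.99, x₁ = 1.83

Secant formula: x_{n+1} = x_n - f(x_n)(x_n - x_{n-1})/(f(x_n) - f(x_{n-1}))

Iteration 1:
  f(0.990000) = -1.020050
  f(1.830000) = 0.434316
  x_2 = 1.830000 - 0.434316×(1.830000 - 0.990000)/(0.434316 - (-1.020050))
       = 1.579152
Iteration 2:
  f(1.830000) = 0.434316
  f(1.579152) = 0.036039
  x_3 = 1.579152 - 0.036039×(1.579152 - 1.830000)/(0.036039 - 0.434316)
       = 1.556453
Iteration 3:
  f(1.579152) = 0.036039
  f(1.556453) = -0.001138
  x_4 = 1.556453 - (-0.001138)×(1.556453 - 1.579152)/(-0.001138 - 0.036039)
       = 1.557148
Iteration 4:
  f(1.556453) = -0.001138
  f(1.557148) = 0.000003
  x_5 = 1.557148 - 0.000003×(1.557148 - 1.556453)/(0.000003 - (-0.001138))
       = 1.557146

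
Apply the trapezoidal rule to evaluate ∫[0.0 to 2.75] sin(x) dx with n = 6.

f(x) = sin(x)
a = 0.0, b = 2.75, n = 6
h = (b - a)/n = 0.458333

Trapezoidal rule: (h/2)[f(x₀) + 2f(x₁) + 2f(x₂) + ... + f(xₙ)]

x_0 = 0.0000, f(x_0) = 0.000000, coefficient = 1
x_1 = 0.4583, f(x_1) = 0.442454, coefficient = 2
x_2 = 0.9167, f(x_2) = 0.793578, coefficient = 2
x_3 = 1.3750, f(x_3) = 0.980893, coefficient = 2
x_4 = 1.8333, f(x_4) = 0.965735, coefficient = 2
x_5 = 2.2917, f(x_5) = 0.751232, coefficient = 2
x_6 = 2.7500, f(x_6) = 0.381661, coefficient = 1

I ≈ (0.458333/2) × 8.249443 = 1.890497
Exact value: 1.924302
Error: 0.033805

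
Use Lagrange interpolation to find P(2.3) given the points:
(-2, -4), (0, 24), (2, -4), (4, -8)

Lagrange interpolation formula:
P(x) = Σ yᵢ × Lᵢ(x)
where Lᵢ(x) = Π_{j≠i} (x - xⱼ)/(xᵢ - xⱼ)

L_0(2.3) = (2.3 - 0)/(-2 - 0) × (2.3 - 2)/(-2 - 2) × (2.3 - 4)/(-2 - 4) = 0.024437
L_1(2.3) = (2.3 - (-2))/(0 - (-2)) × (2.3 - 2)/(0 - 2) × (2.3 - 4)/(0 - 4) = -0.137062
L_2(2.3) = (2.3 - (-2))/(2 - (-2)) × (2.3 - 0)/(2 - 0) × (2.3 - 4)/(2 - 4) = 1.050812
L_3(2.3) = (2.3 - (-2))/(4 - (-2)) × (2.3 - 0)/(4 - 0) × (2.3 - 2)/(4 - 2) = 0.061812

P(2.3) = (-4)×L_0(2.3) + 24×L_1(2.3) + (-4)×L_2(2.3) + (-8)×L_3(2.3)
P(2.3) = -8.085000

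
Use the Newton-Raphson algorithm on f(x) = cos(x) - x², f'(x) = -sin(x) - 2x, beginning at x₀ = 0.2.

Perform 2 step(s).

f(x) = cos(x) - x²
f'(x) = -sin(x) - 2x
x₀ = 0.2

Newton-Raphson formula: x_{n+1} = x_n - f(x_n)/f'(x_n)

Iteration 1:
  f(0.200000) = 0.940067
  f'(0.200000) = -0.598669
  x_1 = 0.200000 - 0.940067/(-0.598669) = 1.770260
Iteration 2:
  f(1.770260) = -3.331965
  f'(1.770260) = -4.520693
  x_2 = 1.770260 - (-3.331965)/(-4.520693) = 1.033213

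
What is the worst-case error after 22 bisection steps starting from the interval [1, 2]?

Bisection error bound: |error| ≤ (b-a)/2^n
|error| ≤ (2 - 1)/2^22 = 1/2^22
|error| ≤ 0.0000002384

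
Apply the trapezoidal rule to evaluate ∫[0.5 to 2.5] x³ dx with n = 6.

f(x) = x³
a = 0.5, b = 2.5, n = 6
h = (b - a)/n = 0.333333

Trapezoidal rule: (h/2)[f(x₀) + 2f(x₁) + 2f(x₂) + ... + f(xₙ)]

x_0 = 0.5000, f(x_0) = 0.125000, coefficient = 1
x_1 = 0.8333, f(x_1) = 0.578704, coefficient = 2
x_2 = 1.1667, f(x_2) = 1.587963, coefficient = 2
x_3 = 1.5000, f(x_3) = 3.375000, coefficient = 2
x_4 = 1.8333, f(x_4) = 6.162037, coefficient = 2
x_5 = 2.1667, f(x_5) = 10.171296, coefficient = 2
x_6 = 2.5000, f(x_6) = 15.625000, coefficient = 1

I ≈ (0.333333/2) × 59.500000 = 9.916667
Exact value: 9.750000
Error: 0.166667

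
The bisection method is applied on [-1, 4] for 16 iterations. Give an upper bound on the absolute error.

Bisection error bound: |error| ≤ (b-a)/2^n
|error| ≤ (4 - (-1))/2^16 = 5/2^16
|error| ≤ 0.0000762939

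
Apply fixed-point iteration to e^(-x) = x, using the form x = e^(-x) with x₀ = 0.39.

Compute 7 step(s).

Equation: e^(-x) = x
Fixed-point form: x = e^(-x)
x₀ = 0.39

x_1 = g(0.390000) = 0.677057
x_2 = g(0.677057) = 0.508110
x_3 = g(0.508110) = 0.601631
x_4 = g(0.601631) = 0.547917
x_5 = g(0.547917) = 0.578153
x_6 = g(0.578153) = 0.560934
x_7 = g(0.560934) = 0.570676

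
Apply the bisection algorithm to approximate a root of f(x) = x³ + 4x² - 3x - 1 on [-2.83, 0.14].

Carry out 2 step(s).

f(x) = x³ + 4x² - 3x - 1
Initial interval: [-2.83, 0.14]

Iteration 1:
  c_1 = (-2.830000 + 0.140000)/2 = -1.345000
  f(c_1) = f(-1.345000) = 7.837961
  f(a) × f(c) ≥ 0, new interval: [-1.345000, 0.140000]
Iteration 2:
  c_2 = (-1.345000 + 0.140000)/2 = -0.602500
  f(c_2) = f(-0.602500) = 2.040814
  f(a) × f(c) ≥ 0, new interval: [-0.602500, 0.140000]

After 2 iteration(s), the approximation is c_2 = -0.602500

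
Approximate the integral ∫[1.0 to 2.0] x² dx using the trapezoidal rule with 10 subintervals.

f(x) = x²
a = 1.0, b = 2.0, n = 10
h = (b - a)/n = 0.100000

Trapezoidal rule: (h/2)[f(x₀) + 2f(x₁) + 2f(x₂) + ... + f(xₙ)]

x_0 = 1.0000, f(x_0) = 1.000000, coefficient = 1
x_1 = 1.1000, f(x_1) = 1.210000, coefficient = 2
x_2 = 1.2000, f(x_2) = 1.440000, coefficient = 2
x_3 = 1.3000, f(x_3) = 1.690000, coefficient = 2
x_4 = 1.4000, f(x_4) = 1.960000, coefficient = 2
x_5 = 1.5000, f(x_5) = 2.250000, coefficient = 2
x_6 = 1.6000, f(x_6) = 2.560000, coefficient = 2
x_7 = 1.7000, f(x_7) = 2.890000, coefficient = 2
x_8 = 1.8000, f(x_8) = 3.240000, coefficient = 2
x_9 = 1.9000, f(x_9) = 3.610000, coefficient = 2
x_10 = 2.0000, f(x_10) = 4.000000, coefficient = 1

I ≈ (0.100000/2) × 46.700000 = 2.335000
Exact value: 2.333333
Error: 0.001667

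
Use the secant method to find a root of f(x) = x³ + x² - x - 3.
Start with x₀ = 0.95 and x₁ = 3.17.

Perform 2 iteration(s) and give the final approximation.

f(x) = x³ + x² - x - 3
x₀ = 0.95, x₁ = 3.17

Secant formula: x_{n+1} = x_n - f(x_n)(x_n - x_{n-1})/(f(x_n) - f(x_{n-1}))

Iteration 1:
  f(0.950000) = -2.190125
  f(3.170000) = 35.733913
  x_2 = 3.170000 - 35.733913×(3.170000 - 0.950000)/(35.733913 - (-2.190125))
       = 1.078206
Iteration 2:
  f(3.170000) = 35.733913
  f(1.078206) = -1.662234
  x_3 = 1.078206 - (-1.662234)×(1.078206 - 3.170000)/(-1.662234 - 35.733913)
       = 1.171185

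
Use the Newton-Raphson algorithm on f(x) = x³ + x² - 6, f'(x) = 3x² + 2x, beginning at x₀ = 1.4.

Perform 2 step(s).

f(x) = x³ + x² - 6
f'(x) = 3x² + 2x
x₀ = 1.4

Newton-Raphson formula: x_{n+1} = x_n - f(x_n)/f'(x_n)

Iteration 1:
  f(1.400000) = -1.296000
  f'(1.400000) = 8.680000
  x_1 = 1.400000 - (-1.296000)/8.680000 = 1.549309
Iteration 2:
  f(1.549309) = 0.119253
  f'(1.549309) = 10.299690
  x_2 = 1.549309 - 0.119253/10.299690 = 1.537730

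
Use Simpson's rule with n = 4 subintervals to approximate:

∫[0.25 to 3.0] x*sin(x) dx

f(x) = x*sin(x)
a = 0.25, b = 3.0, n = 4
h = (b - a)/n = 0.687500

Simpson's rule: (h/3)[f(x₀) + 4f(x₁) + 2f(x₂) + ... + f(xₙ)]

x_0 = 0.2500, f(x_0) = 0.061851, coefficient = 1
x_1 = 0.9375, f(x_1) = 0.755701, coefficient = 4
x_2 = 1.6250, f(x_2) = 1.622613, coefficient = 2
x_3 = 2.3125, f(x_3) = 1.705050, coefficient = 4
x_4 = 3.0000, f(x_4) = 0.423360, coefficient = 1

I ≈ (0.687500/3) × 13.573440 = 3.110580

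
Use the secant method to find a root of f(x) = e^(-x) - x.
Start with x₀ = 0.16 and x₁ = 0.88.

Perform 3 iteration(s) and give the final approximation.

f(x) = e^(-x) - x
x₀ = 0.16, x₁ = 0.88

Secant formula: x_{n+1} = x_n - f(x_n)(x_n - x_{n-1})/(f(x_n) - f(x_{n-1}))

Iteration 1:
  f(0.160000) = 0.692144
  f(0.880000) = -0.465217
  x_2 = 0.880000 - (-0.465217)×(0.880000 - 0.160000)/(-0.465217 - 0.692144)
       = 0.590586
Iteration 2:
  f(0.880000) = -0.465217
  f(0.590586) = -0.036584
  x_3 = 0.590586 - (-0.036584)×(0.590586 - 0.880000)/(-0.036584 - (-0.465217))
       = 0.565885
Iteration 3:
  f(0.590586) = -0.036584
  f(0.565885) = 0.001973
  x_4 = 0.565885 - 0.001973×(0.565885 - 0.590586)/(0.001973 - (-0.036584))
       = 0.567149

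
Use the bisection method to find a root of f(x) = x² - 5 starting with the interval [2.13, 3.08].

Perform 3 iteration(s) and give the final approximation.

f(x) = x² - 5
Initial interval: [2.13, 3.08]

Iteration 1:
  c_1 = (2.130000 + 3.080000)/2 = 2.605000
  f(c_1) = f(2.605000) = 1.786025
  f(a) × f(c) < 0, new interval: [2.130000, 2.605000]
Iteration 2:
  c_2 = (2.130000 + 2.605000)/2 = 2.367500
  f(c_2) = f(2.367500) = 0.605056
  f(a) × f(c) < 0, new interval: [2.130000, 2.367500]
Iteration 3:
  c_3 = (2.130000 + 2.367500)/2 = 2.248750
  f(c_3) = f(2.248750) = 0.056877
  f(a) × f(c) < 0, new interval: [2.130000, 2.248750]

After 3 iteration(s), the approximation is c_3 = 2.248750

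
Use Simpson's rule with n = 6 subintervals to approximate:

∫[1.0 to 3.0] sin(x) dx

f(x) = sin(x)
a = 1.0, b = 3.0, n = 6
h = (b - a)/n = 0.333333

Simpson's rule: (h/3)[f(x₀) + 4f(x₁) + 2f(x₂) + ... + f(xₙ)]

x_0 = 1.0000, f(x_0) = 0.841471, coefficient = 1
x_1 = 1.3333, f(x_1) = 0.971938, coefficient = 4
x_2 = 1.6667, f(x_2) = 0.995408, coefficient = 2
x_3 = 2.0000, f(x_3) = 0.909297, coefficient = 4
x_4 = 2.3333, f(x_4) = 0.723086, coefficient = 2
x_5 = 2.6667, f(x_5) = 0.457273, coefficient = 4
x_6 = 3.0000, f(x_6) = 0.141120, coefficient = 1

I ≈ (0.333333/3) × 13.773610 = 1.530401
Exact value: 1.530295
Error: 0.000106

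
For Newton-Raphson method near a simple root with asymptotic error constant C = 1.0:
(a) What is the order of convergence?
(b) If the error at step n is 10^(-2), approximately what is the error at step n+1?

(a) Newton-Raphson has quadratic (order 2) convergence near simple roots.
    This means |e_{n+1}| ≈ C|e_n|².

(b) With |e_n| = 10^(-2) and C = 1.0:
    |e_{n+1}| ≈ 1.0 × (10^(-2))² = 1.0 × 10^(-4)

(a) 2 (quadratic); (b) |e_{n+1}| ≈ 1.000e-04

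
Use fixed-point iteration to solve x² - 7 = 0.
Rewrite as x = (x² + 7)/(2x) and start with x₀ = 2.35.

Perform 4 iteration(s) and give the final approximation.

Equation: x² - 7 = 0
Fixed-point form: x = (x² + 7)/(2x)
x₀ = 2.35

x_1 = g(2.350000) = 2.664362
x_2 = g(2.664362) = 2.645816
x_3 = g(2.645816) = 2.645751
x_4 = g(2.645751) = 2.645751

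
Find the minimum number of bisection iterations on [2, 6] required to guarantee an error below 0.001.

We need (b-a)/2^n ≤ 0.001
(6 - 2)/2^n ≤ 0.001
4/2^n ≤ 0.001
2^n ≥ 4000
n ≥ log₂(4000) = 11.97
n ≥ 12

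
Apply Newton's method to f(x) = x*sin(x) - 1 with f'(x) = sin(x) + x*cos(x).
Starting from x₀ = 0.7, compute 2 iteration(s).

f(x) = x*sin(x) - 1
f'(x) = sin(x) + x*cos(x)
x₀ = 0.7

Newton-Raphson formula: x_{n+1} = x_n - f(x_n)/f'(x_n)

Iteration 1:
  f(0.700000) = -0.549048
  f'(0.700000) = 1.179607
  x_1 = 0.700000 - (-0.549048)/1.179607 = 1.165450
Iteration 2:
  f(1.165450) = 0.071008
  f'(1.165450) = 1.378546
  x_2 = 1.165450 - 0.071008/1.378546 = 1.113940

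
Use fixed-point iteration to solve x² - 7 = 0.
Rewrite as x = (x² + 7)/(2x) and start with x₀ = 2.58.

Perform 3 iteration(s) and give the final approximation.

Equation: x² - 7 = 0
Fixed-point form: x = (x² + 7)/(2x)
x₀ = 2.58

x_1 = g(2.580000) = 2.646589
x_2 = g(2.646589) = 2.645751
x_3 = g(2.645751) = 2.645751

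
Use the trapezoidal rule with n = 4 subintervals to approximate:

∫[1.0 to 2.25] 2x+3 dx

f(x) = 2x+3
a = 1.0, b = 2.25, n = 4
h = (b - a)/n = 0.312500

Trapezoidal rule: (h/2)[f(x₀) + 2f(x₁) + 2f(x₂) + ... + f(xₙ)]

x_0 = 1.0000, f(x_0) = 5.000000, coefficient = 1
x_1 = 1.3125, f(x_1) = 5.625000, coefficient = 2
x_2 = 1.6250, f(x_2) = 6.250000, coefficient = 2
x_3 = 1.9375, f(x_3) = 6.875000, coefficient = 2
x_4 = 2.2500, f(x_4) = 7.500000, coefficient = 1

I ≈ (0.312500/2) × 50.000000 = 7.812500
Exact value: 7.812500
Error: 0.000000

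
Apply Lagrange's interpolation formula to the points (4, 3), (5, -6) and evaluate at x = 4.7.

Lagrange interpolation formula:
P(x) = Σ yᵢ × Lᵢ(x)
where Lᵢ(x) = Π_{j≠i} (x - xⱼ)/(xᵢ - xⱼ)

L_0(4.7) = (4.7 - 5)/(4 - 5) = 0.300000
L_1(4.7) = (4.7 - 4)/(5 - 4) = 0.700000

P(4.7) = 3×L_0(4.7) + (-6)×L_1(4.7)
P(4.7) = -3.300000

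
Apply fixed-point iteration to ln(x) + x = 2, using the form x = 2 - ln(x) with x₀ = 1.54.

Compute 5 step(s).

Equation: ln(x) + x = 2
Fixed-point form: x = 2 - ln(x)
x₀ = 1.54

x_1 = g(1.540000) = 1.568218
x_2 = g(1.568218) = 1.550060
x_3 = g(1.550060) = 1.561706
x_4 = g(1.561706) = 1.554221
x_5 = g(1.554221) = 1.559025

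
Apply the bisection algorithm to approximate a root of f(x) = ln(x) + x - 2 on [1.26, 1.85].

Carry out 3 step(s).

f(x) = ln(x) + x - 2
Initial interval: [1.26, 1.85]

Iteration 1:
  c_1 = (1.260000 + 1.850000)/2 = 1.555000
  f(c_1) = f(1.555000) = -0.003524
  f(a) × f(c) ≥ 0, new interval: [1.555000, 1.850000]
Iteration 2:
  c_2 = (1.555000 + 1.850000)/2 = 1.702500
  f(c_2) = f(1.702500) = 0.234598
  f(a) × f(c) < 0, new interval: [1.555000, 1.702500]
Iteration 3:
  c_3 = (1.555000 + 1.702500)/2 = 1.628750
  f(c_3) = f(1.628750) = 0.116563
  f(a) × f(c) < 0, new interval: [1.555000, 1.628750]

After 3 iteration(s), the approximation is c_3 = 1.628750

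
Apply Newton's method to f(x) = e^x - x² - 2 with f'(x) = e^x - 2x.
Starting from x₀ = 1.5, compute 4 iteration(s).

f(x) = e^x - x² - 2
f'(x) = e^x - 2x
x₀ = 1.5

Newton-Raphson formula: x_{n+1} = x_n - f(x_n)/f'(x_n)

Iteration 1:
  f(1.500000) = 0.231689
  f'(1.500000) = 1.481689
  x_1 = 1.500000 - 0.231689/1.481689 = 1.343632
Iteration 2:
  f(1.343632) = 0.027592
  f'(1.343632) = 1.145675
  x_2 = 1.343632 - 0.027592/1.145675 = 1.319548
Iteration 3:
  f(1.319548) = 0.000523
  f'(1.319548) = 1.102634
  x_3 = 1.319548 - 0.000523/1.102634 = 1.319074
Iteration 4:
  f(1.319074) = 0.000000
  f'(1.319074) = 1.101808
  x_4 = 1.319074 - 0.000000/1.101808 = 1.319074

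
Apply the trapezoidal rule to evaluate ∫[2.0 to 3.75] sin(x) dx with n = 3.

f(x) = sin(x)
a = 2.0, b = 3.75, n = 3
h = (b - a)/n = 0.583333

Trapezoidal rule: (h/2)[f(x₀) + 2f(x₁) + 2f(x₂) + ... + f(xₙ)]

x_0 = 2.0000, f(x_0) = 0.909297, coefficient = 1
x_1 = 2.5833, f(x_1) = 0.529711, coefficient = 2
x_2 = 3.1667, f(x_2) = -0.025071, coefficient = 2
x_3 = 3.7500, f(x_3) = -0.571561, coefficient = 1

I ≈ (0.583333/2) × 1.347015 = 0.392879
Exact value: 0.404413
Error: 0.011533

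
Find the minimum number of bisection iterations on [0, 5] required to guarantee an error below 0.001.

We need (b-a)/2^n ≤ 0.001
(5 - 0)/2^n ≤ 0.001
5/2^n ≤ 0.001
2^n ≥ 5000
n ≥ log₂(5000) = 12.29
n ≥ 13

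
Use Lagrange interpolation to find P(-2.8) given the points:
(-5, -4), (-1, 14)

Lagrange interpolation formula:
P(x) = Σ yᵢ × Lᵢ(x)
where Lᵢ(x) = Π_{j≠i} (x - xⱼ)/(xᵢ - xⱼ)

L_0(-2.8) = (-2.8 - (-1))/(-5 - (-1)) = 0.450000
L_1(-2.8) = (-2.8 - (-5))/(-1 - (-5)) = 0.550000

P(-2.8) = (-4)×L_0(-2.8) + 14×L_1(-2.8)
P(-2.8) = 5.900000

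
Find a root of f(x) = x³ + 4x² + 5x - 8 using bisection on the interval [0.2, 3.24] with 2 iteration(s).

f(x) = x³ + 4x² + 5x - 8
Initial interval: [0.2, 3.24]

Iteration 1:
  c_1 = (0.200000 + 3.240000)/2 = 1.720000
  f(c_1) = f(1.720000) = 17.522048
  f(a) × f(c) < 0, new interval: [0.200000, 1.720000]
Iteration 2:
  c_2 = (0.200000 + 1.720000)/2 = 0.960000
  f(c_2) = f(0.960000) = 1.371136
  f(a) × f(c) < 0, new interval: [0.200000, 0.960000]

After 2 iteration(s), the approximation is c_2 = 0.960000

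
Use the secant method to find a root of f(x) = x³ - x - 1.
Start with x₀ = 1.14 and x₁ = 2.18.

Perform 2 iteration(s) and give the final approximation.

f(x) = x³ - x - 1
x₀ = 1.14, x₁ = 2.18

Secant formula: x_{n+1} = x_n - f(x_n)(x_n - x_{n-1})/(f(x_n) - f(x_{n-1}))

Iteration 1:
  f(1.140000) = -0.658456
  f(2.180000) = 7.180232
  x_2 = 2.180000 - 7.180232×(2.180000 - 1.140000)/(7.180232 - (-0.658456))
       = 1.227361
Iteration 2:
  f(2.180000) = 7.180232
  f(1.227361) = -0.378447
  x_3 = 1.227361 - (-0.378447)×(1.227361 - 2.180000)/(-0.378447 - 7.180232)
       = 1.275057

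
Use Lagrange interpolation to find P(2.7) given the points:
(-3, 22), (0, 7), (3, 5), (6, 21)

Lagrange interpolation formula:
P(x) = Σ yᵢ × Lᵢ(x)
where Lᵢ(x) = Π_{j≠i} (x - xⱼ)/(xᵢ - xⱼ)

L_0(2.7) = (2.7 - 0)/(-3 - 0) × (2.7 - 3)/(-3 - 3) × (2.7 - 6)/(-3 - 6) = -0.016500
L_1(2.7) = (2.7 - (-3))/(0 - (-3)) × (2.7 - 3)/(0 - 3) × (2.7 - 6)/(0 - 6) = 0.104500
L_2(2.7) = (2.7 - (-3))/(3 - (-3)) × (2.7 - 0)/(3 - 0) × (2.7 - 6)/(3 - 6) = 0.940500
L_3(2.7) = (2.7 - (-3))/(6 - (-3)) × (2.7 - 0)/(6 - 0) × (2.7 - 3)/(6 - 3) = -0.028500

P(2.7) = 22×L_0(2.7) + 7×L_1(2.7) + 5×L_2(2.7) + 21×L_3(2.7)
P(2.7) = 4.472500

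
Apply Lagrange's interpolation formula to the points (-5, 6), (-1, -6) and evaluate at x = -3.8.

Lagrange interpolation formula:
P(x) = Σ yᵢ × Lᵢ(x)
where Lᵢ(x) = Π_{j≠i} (x - xⱼ)/(xᵢ - xⱼ)

L_0(-3.8) = (-3.8 - (-1))/(-5 - (-1)) = 0.700000
L_1(-3.8) = (-3.8 - (-5))/(-1 - (-5)) = 0.300000

P(-3.8) = 6×L_0(-3.8) + (-6)×L_1(-3.8)
P(-3.8) = 2.400000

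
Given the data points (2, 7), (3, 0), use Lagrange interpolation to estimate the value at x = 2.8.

Lagrange interpolation formula:
P(x) = Σ yᵢ × Lᵢ(x)
where Lᵢ(x) = Π_{j≠i} (x - xⱼ)/(xᵢ - xⱼ)

L_0(2.8) = (2.8 - 3)/(2 - 3) = 0.200000
L_1(2.8) = (2.8 - 2)/(3 - 2) = 0.800000

P(2.8) = 7×L_0(2.8) + 0×L_1(2.8)
P(2.8) = 1.400000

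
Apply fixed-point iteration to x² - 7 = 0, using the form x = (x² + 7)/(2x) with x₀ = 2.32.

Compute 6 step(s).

Equation: x² - 7 = 0
Fixed-point form: x = (x² + 7)/(2x)
x₀ = 2.32

x_1 = g(2.320000) = 2.668621
x_2 = g(2.668621) = 2.645849
x_3 = g(2.645849) = 2.645751
x_4 = g(2.645751) = 2.645751
x_5 = g(2.645751) = 2.645751
x_6 = g(2.645751) = 2.645751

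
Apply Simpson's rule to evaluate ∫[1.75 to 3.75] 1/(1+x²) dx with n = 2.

f(x) = 1/(1+x²)
a = 1.75, b = 3.75, n = 2
h = (b - a)/n = 1.000000

Simpson's rule: (h/3)[f(x₀) + 4f(x₁) + 2f(x₂) + ... + f(xₙ)]

x_0 = 1.7500, f(x_0) = 0.246154, coefficient = 1
x_1 = 2.7500, f(x_1) = 0.116788, coefficient = 4
x_2 = 3.7500, f(x_2) = 0.066390, coefficient = 1

I ≈ (1.000000/3) × 0.779697 = 0.259899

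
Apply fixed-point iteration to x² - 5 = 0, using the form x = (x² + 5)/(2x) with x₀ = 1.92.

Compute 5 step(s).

Equation: x² - 5 = 0
Fixed-point form: x = (x² + 5)/(2x)
x₀ = 1.92

x_1 = g(1.920000) = 2.262083
x_2 = g(2.262083) = 2.236218
x_3 = g(2.236218) = 2.236068
x_4 = g(2.236068) = 2.236068
x_5 = g(2.236068) = 2.236068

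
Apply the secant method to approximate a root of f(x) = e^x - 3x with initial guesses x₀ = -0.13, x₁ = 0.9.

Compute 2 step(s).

f(x) = e^x - 3x
x₀ = -0.13, x₁ = 0.9

Secant formula: x_{n+1} = x_n - f(x_n)(x_n - x_{n-1})/(f(x_n) - f(x_{n-1}))

Iteration 1:
  f(-0.130000) = 1.268095
  f(0.900000) = -0.240397
  x_2 = 0.900000 - (-0.240397)×(0.900000 - (-0.130000))/(-0.240397 - 1.268095)
       = 0.735857
Iteration 2:
  f(0.900000) = -0.240397
  f(0.735857) = -0.120301
  x_3 = 0.735857 - (-0.120301)×(0.735857 - 0.900000)/(-0.120301 - (-0.240397))
       = 0.571434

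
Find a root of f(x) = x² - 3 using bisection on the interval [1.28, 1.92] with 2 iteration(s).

f(x) = x² - 3
Initial interval: [1.28, 1.92]

Iteration 1:
  c_1 = (1.280000 + 1.920000)/2 = 1.600000
  f(c_1) = f(1.600000) = -0.440000
  f(a) × f(c) ≥ 0, new interval: [1.600000, 1.920000]
Iteration 2:
  c_2 = (1.600000 + 1.920000)/2 = 1.760000
  f(c_2) = f(1.760000) = 0.097600
  f(a) × f(c) < 0, new interval: [1.600000, 1.760000]

After 2 iteration(s), the approximation is c_2 = 1.760000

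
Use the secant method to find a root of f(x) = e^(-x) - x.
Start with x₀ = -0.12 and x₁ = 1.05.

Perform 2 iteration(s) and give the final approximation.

f(x) = e^(-x) - x
x₀ = -0.12, x₁ = 1.05

Secant formula: x_{n+1} = x_n - f(x_n)(x_n - x_{n-1})/(f(x_n) - f(x_{n-1}))

Iteration 1:
  f(-0.120000) = 1.247497
  f(1.050000) = -0.700062
  x_2 = 1.050000 - (-0.700062)×(1.050000 - (-0.120000))/(-0.700062 - 1.247497)
       = 0.629436
Iteration 2:
  f(1.050000) = -0.700062
  f(0.629436) = -0.096544
  x_3 = 0.629436 - (-0.096544)×(0.629436 - 1.050000)/(-0.096544 - (-0.700062))
       = 0.562159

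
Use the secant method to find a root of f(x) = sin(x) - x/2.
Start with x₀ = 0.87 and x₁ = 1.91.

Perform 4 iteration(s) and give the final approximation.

f(x) = sin(x) - x/2
x₀ = 0.87, x₁ = 1.91

Secant formula: x_{n+1} = x_n - f(x_n)(x_n - x_{n-1})/(f(x_n) - f(x_{n-1}))

Iteration 1:
  f(0.870000) = 0.329329
  f(1.910000) = -0.011980
  x_2 = 1.910000 - (-0.011980)×(1.910000 - 0.870000)/(-0.011980 - 0.329329)
       = 1.873496
Iteration 2:
  f(1.910000) = -0.011980
  f(1.873496) = 0.017787
  x_3 = 1.873496 - 0.017787×(1.873496 - 1.910000)/(0.017787 - (-0.011980))
       = 1.895309
Iteration 3:
  f(1.873496) = 0.017787
  f(1.895309) = 0.000152
  x_4 = 1.895309 - 0.000152×(1.895309 - 1.873496)/(0.000152 - 0.017787)
       = 1.895497
Iteration 4:
  f(1.895309) = 0.000152
  f(1.895497) = -0.000002
  x_5 = 1.895497 - (-0.000002)×(1.895497 - 1.895309)/(-0.000002 - 0.000152)
       = 1.895494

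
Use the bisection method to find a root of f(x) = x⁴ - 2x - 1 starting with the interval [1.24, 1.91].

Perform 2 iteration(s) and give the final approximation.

f(x) = x⁴ - 2x - 1
Initial interval: [1.24, 1.91]

Iteration 1:
  c_1 = (1.240000 + 1.910000)/2 = 1.575000
  f(c_1) = f(1.575000) = 2.003500
  f(a) × f(c) < 0, new interval: [1.240000, 1.575000]
Iteration 2:
  c_2 = (1.240000 + 1.575000)/2 = 1.407500
  f(c_2) = f(1.407500) = 0.109584
  f(a) × f(c) < 0, new interval: [1.240000, 1.407500]

After 2 iteration(s), the approximation is c_2 = 1.407500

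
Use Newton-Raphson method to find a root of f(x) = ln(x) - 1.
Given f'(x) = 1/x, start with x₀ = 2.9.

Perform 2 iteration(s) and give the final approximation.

f(x) = ln(x) - 1
f'(x) = 1/x
x₀ = 2.9

Newton-Raphson formula: x_{n+1} = x_n - f(x_n)/f'(x_n)

Iteration 1:
  f(2.900000) = 0.064711
  f'(2.900000) = 0.344828
  x_1 = 2.900000 - 0.064711/0.344828 = 2.712339
Iteration 2:
  f(2.712339) = -0.002189
  f'(2.712339) = 0.368685
  x_2 = 2.712339 - (-0.002189)/0.368685 = 2.718275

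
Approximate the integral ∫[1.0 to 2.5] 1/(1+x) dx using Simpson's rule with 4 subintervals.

f(x) = 1/(1+x)
a = 1.0, b = 2.5, n = 4
h = (b - a)/n = 0.375000

Simpson's rule: (h/3)[f(x₀) + 4f(x₁) + 2f(x₂) + ... + f(xₙ)]

x_0 = 1.0000, f(x_0) = 0.500000, coefficient = 1
x_1 = 1.3750, f(x_1) = 0.421053, coefficient = 4
x_2 = 1.7500, f(x_2) = 0.363636, coefficient = 2
x_3 = 2.1250, f(x_3) = 0.320000, coefficient = 4
x_4 = 2.5000, f(x_4) = 0.285714, coefficient = 1

I ≈ (0.375000/3) × 4.477198 = 0.559650
Exact value: 0.559616
Error: 0.000034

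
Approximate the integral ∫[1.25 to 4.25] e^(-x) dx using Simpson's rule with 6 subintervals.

f(x) = e^(-x)
a = 1.25, b = 4.25, n = 6
h = (b - a)/n = 0.500000

Simpson's rule: (h/3)[f(x₀) + 4f(x₁) + 2f(x₂) + ... + f(xₙ)]

x_0 = 1.2500, f(x_0) = 0.286505, coefficient = 1
x_1 = 1.7500, f(x_1) = 0.173774, coefficient = 4
x_2 = 2.2500, f(x_2) = 0.105399, coefficient = 2
x_3 = 2.7500, f(x_3) = 0.063928, coefficient = 4
x_4 = 3.2500, f(x_4) = 0.038774, coefficient = 2
x_5 = 3.7500, f(x_5) = 0.023518, coefficient = 4
x_6 = 4.2500, f(x_6) = 0.014264, coefficient = 1

I ≈ (0.500000/3) × 1.633994 = 0.272332
Exact value: 0.272241
Error: 0.000092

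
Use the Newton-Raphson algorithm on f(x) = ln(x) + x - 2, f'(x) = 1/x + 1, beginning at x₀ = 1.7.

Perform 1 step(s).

f(x) = ln(x) + x - 2
f'(x) = 1/x + 1
x₀ = 1.7

Newton-Raphson formula: x_{n+1} = x_n - f(x_n)/f'(x_n)

Iteration 1:
  f(1.700000) = 0.230628
  f'(1.700000) = 1.588235
  x_1 = 1.700000 - 0.230628/1.588235 = 1.554790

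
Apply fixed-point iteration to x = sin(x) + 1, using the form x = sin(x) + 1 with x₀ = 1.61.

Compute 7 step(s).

Equation: x = sin(x) + 1
Fixed-point form: x = sin(x) + 1
x₀ = 1.61

x_1 = g(1.610000) = 1.999232
x_2 = g(1.999232) = 1.909617
x_3 = g(1.909617) = 1.943147
x_4 = g(1.943147) = 1.931475
x_5 = g(1.931475) = 1.935658
x_6 = g(1.935658) = 1.934173
x_7 = g(1.934173) = 1.934702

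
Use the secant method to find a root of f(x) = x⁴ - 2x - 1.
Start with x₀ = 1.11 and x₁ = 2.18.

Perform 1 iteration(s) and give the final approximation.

f(x) = x⁴ - 2x - 1
x₀ = 1.11, x₁ = 2.18

Secant formula: x_{n+1} = x_n - f(x_n)(x_n - x_{n-1})/(f(x_n) - f(x_{n-1}))

Iteration 1:
  f(1.110000) = -1.701930
  f(2.180000) = 17.225306
  x_2 = 2.180000 - 17.225306×(2.180000 - 1.110000)/(17.225306 - (-1.701930))
       = 1.206214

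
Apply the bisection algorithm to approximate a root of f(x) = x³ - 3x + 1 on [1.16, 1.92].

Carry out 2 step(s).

f(x) = x³ - 3x + 1
Initial interval: [1.16, 1.92]

Iteration 1:
  c_1 = (1.160000 + 1.920000)/2 = 1.540000
  f(c_1) = f(1.540000) = 0.032264
  f(a) × f(c) < 0, new interval: [1.160000, 1.540000]
Iteration 2:
  c_2 = (1.160000 + 1.540000)/2 = 1.350000
  f(c_2) = f(1.350000) = -0.589625
  f(a) × f(c) ≥ 0, new interval: [1.350000, 1.540000]

After 2 iteration(s), the approximation is c_2 = 1.350000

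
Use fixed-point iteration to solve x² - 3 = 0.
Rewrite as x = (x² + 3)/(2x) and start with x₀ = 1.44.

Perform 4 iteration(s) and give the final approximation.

Equation: x² - 3 = 0
Fixed-point form: x = (x² + 3)/(2x)
x₀ = 1.44

x_1 = g(1.440000) = 1.761667
x_2 = g(1.761667) = 1.732300
x_3 = g(1.732300) = 1.732051
x_4 = g(1.732051) = 1.732051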